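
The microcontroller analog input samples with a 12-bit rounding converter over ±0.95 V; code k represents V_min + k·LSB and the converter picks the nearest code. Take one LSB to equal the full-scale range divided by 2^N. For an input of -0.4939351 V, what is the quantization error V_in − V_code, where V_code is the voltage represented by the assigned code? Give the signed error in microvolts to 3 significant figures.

Range = 0.95 − (-0.95) = 1.9 V. LSB = 1.9 V / 2^12 ≈ 463.9 µV.
(-0.4939351 − (-0.95)) / LSB = 0.4560649 × 4096/1.9 = 983.1799. Nearest integer: k = 983.
Reconstructed level: -0.95 + 983 × 1.9/4096 V = -0.4940185547 V.
V_in − V_code = -0.4939351 − (-0.4940185547) = +83.5 µV.

+83.5 µV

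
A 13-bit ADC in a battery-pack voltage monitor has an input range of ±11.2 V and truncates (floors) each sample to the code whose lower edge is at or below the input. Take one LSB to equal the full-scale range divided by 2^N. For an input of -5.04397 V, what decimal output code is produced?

2251

Range = 11.2 − (-11.2) = 22.4 V. LSB = 22.4 V / 2^13 ≈ 2.734 mV.
code = ⌊(V_in − V_min)/LSB⌋ = ⌊(V_in − V_min) × 2^13 / range⌋
     = ⌊(-5.04397 − (-11.2)) × 8192 / 22.4⌋ = ⌊6.15603 × 8192/22.4⌋
     = ⌊2251.348⌋ = 2251.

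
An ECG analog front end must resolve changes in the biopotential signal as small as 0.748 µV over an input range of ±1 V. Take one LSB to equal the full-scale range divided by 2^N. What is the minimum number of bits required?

22 bits

Full-scale range = 1 V − (-1 V) = 2 V.
2 V / 0.748 µV = 2.674e6. Since 2^21 = 2097152 and 2^22 = 4194304, N = 22.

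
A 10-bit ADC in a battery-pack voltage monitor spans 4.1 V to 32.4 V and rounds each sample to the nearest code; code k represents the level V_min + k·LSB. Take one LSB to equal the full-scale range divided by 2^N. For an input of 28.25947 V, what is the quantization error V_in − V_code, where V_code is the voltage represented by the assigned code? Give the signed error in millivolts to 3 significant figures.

+4.98 mV

Full-scale range = 32.4 V − (4.1 V) = 28.3 V. LSB = 28.3 V / 2^10 ≈ 27.64 mV.
Position in LSBs: (28.25947 − (4.1)) × 1024/28.3 = 874.1801; rounding gives k = 874.
Reconstructed level: 4.1 + 874 × 28.3/1024 V = 28.25449219 V.
V_in − V_code = 28.25947 − (28.25449219) = +4.98 mV.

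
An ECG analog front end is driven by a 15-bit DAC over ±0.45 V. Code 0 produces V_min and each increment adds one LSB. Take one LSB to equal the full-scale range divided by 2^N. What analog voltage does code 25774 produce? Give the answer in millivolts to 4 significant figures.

257.9 mV

The full-scale span is 0.45 − (-0.45) = 0.9 V. LSB = 0.9 V / 2^15.
Output = V_min + (25774/32768) × range = -0.45 + 0.786560 × 0.9 V
      = -0.45 + 0.707904 = 0.257904 V.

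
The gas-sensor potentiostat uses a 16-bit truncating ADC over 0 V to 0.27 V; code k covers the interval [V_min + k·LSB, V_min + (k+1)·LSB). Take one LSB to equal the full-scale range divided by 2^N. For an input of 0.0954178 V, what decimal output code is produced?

Range is 0.27 V. LSB = 0.27 V / 2^16 ≈ 4.120 µV.
(V_in − V_min) × 2^16/range = (0.0954178 − (0)) × 65536/0.27 = 23160.374.
Floor → code = 23160.

23160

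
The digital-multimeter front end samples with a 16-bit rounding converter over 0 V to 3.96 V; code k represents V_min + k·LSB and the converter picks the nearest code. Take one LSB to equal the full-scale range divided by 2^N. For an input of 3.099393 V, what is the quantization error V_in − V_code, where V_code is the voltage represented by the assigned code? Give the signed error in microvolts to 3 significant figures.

+23.5 µV

Range is 3.96 V. LSB = 3.96 V / 2^16 ≈ 60.42 µV.
(V_in − V_min)/LSB = (3.099393 − (0)) × 65536/3.96 = 51293.3888 → nearest code k = 51293.
V_code = 0 + (51293/65536) × 3.96 = 3.0993695068 V.
Error = V_in − V_code = 3.099393 − (3.0993695068) = +23.5 µV.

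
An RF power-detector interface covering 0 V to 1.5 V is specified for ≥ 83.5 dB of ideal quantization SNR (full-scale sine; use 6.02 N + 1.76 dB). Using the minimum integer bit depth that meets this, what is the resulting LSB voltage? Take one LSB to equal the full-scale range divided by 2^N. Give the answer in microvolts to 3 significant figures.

91.6 µV

Span = 1.5 V.
N ≥ (83.5 − 1.76)/6.02 = 13.578 → N_min = 14.
LSB = 1.5 V ÷ 2^14 = 1.5/16384 V = 91.6 µV.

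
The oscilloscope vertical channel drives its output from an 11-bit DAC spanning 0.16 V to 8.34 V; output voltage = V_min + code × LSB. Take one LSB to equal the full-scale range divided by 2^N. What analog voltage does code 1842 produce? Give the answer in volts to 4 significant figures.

7.517 V

Full-scale range = 8.34 V − (0.16 V) = 8.18 V. LSB = 8.18 V / 2^11.
Output = V_min + (1842/2048) × range = 0.16 + 0.899414 × 8.18 V
      = 0.16 + 7.35721 = 7.51721 V.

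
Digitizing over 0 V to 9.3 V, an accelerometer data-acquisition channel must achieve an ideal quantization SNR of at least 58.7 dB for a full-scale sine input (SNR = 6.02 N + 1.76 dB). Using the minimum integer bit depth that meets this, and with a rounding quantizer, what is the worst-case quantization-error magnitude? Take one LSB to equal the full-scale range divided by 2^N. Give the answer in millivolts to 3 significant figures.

4.54 mV

Span = 9.3 V.
6.02 N + 1.76 ≥ 58.7 gives N ≥ 9.458, so the minimum integer is 10.
LSB = 9.3 V ÷ 2^10 = 9.3/1024 V = 9.0820 mV.
Half an LSB is 4.54 mV.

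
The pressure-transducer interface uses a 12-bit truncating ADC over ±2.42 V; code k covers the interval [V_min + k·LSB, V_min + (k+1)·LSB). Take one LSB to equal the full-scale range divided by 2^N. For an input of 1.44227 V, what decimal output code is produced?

3268

The full-scale span is 2.42 − (-2.42) = 4.84 V. LSB = 4.84 V / 2^12 ≈ 1.182 mV.
(V_in − V_min) × 2^12/range = (1.44227 − (-2.42)) × 4096/4.84 = 3268.566.
Floor → code = 3268.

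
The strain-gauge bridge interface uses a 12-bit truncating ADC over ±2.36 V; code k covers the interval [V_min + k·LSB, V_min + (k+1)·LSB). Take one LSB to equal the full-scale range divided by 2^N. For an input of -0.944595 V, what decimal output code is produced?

1228

Range = 2.36 − (-2.36) = 4.72 V. LSB = 4.72 V / 2^12 ≈ 1.152 mV.
(V_in − V_min) × 2^12/range = (-0.944595 − (-2.36)) × 4096/4.72 = 1228.284.
Floor → code = 1228.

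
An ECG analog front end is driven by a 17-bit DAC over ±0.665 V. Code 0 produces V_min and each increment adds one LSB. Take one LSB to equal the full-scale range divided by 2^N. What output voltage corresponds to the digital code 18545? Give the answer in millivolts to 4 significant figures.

-476.8 mV

Range = 0.665 − (-0.665) = 1.33 V. LSB = 1.33 V / 2^17.
Output = V_min + (18545/131072) × range = -0.665 + 0.141487 × 1.33 V
      = -0.665 + 0.188178 = -0.476822 V.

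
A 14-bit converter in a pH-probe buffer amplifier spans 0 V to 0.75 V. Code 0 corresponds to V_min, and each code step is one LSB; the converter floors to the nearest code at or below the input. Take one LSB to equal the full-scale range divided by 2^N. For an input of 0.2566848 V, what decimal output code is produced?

Span = 0.75 V. LSB = 0.75 V / 2^14 ≈ 45.78 µV.
code = ⌊(V_in − V_min)/LSB⌋ = ⌊(V_in − V_min) × 2^14 / range⌋
     = ⌊(0.2566848 − (0)) × 16384 / 0.75⌋ = ⌊0.2566848 × 16384/0.75⌋
     = ⌊5607.365⌋ = 5607.

5607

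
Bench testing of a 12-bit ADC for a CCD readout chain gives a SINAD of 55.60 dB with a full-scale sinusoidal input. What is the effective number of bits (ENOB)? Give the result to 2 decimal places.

8.94 bits

Inverting SNR = 6.02 N + 1.76: N_eff = (55.60 − 1.76)/6.02 = 8.9435.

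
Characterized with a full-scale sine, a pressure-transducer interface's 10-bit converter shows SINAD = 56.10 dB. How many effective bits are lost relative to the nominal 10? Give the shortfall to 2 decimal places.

0.97 bits

Effective bits = (56.10 − 1.76)/6.02 = 9.0266.
Lost resolution: 10 − 9.0266 = 0.9734 bits.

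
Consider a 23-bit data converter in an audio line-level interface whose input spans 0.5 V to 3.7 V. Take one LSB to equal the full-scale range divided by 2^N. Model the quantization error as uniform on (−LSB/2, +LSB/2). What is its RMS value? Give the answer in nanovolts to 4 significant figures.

110.1 nV

Full-scale range = 3.7 V − (0.5 V) = 3.2 V.
LSB = 3.2 V ÷ 2^23 = 3.2/8388608 V = 381.470 nV.
RMS of a uniform error over width LSB is LSB/√12 = 110.1 nV.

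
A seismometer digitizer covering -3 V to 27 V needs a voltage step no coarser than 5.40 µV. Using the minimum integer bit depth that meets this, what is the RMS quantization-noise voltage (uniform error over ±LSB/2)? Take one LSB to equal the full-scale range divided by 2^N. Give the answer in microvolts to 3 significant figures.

Full-scale range = 27 V − (-3 V) = 30 V.
30 V / 5.40 µV = 5.556e6. Since 2^22 = 4194304 and 2^23 = 8388608, N = 23.
LSB = 30 V ÷ 2^23 = 30/8388608 V = 3.5763 µV.
RMS noise = LSB/√12 = 1.03 µV.

1.03 µV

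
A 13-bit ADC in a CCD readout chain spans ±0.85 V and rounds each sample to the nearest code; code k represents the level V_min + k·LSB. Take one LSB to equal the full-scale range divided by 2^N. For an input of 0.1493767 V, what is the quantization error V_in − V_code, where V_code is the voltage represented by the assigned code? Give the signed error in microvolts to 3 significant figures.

Full-scale range = 0.85 V − (-0.85 V) = 1.7 V. LSB = 1.7 V / 2^13 ≈ 207.5 µV.
(0.1493767 − (-0.85)) / LSB = 0.9993767 × 8192/1.7 = 4815.8200. Nearest integer: k = 4816.
V_code = -0.85 + (4816/8192) × 1.7 = 0.1494140625 V.
Error = V_in − V_code = 0.1493767 − (0.1494140625) = −37.4 µV.

−37.4 µV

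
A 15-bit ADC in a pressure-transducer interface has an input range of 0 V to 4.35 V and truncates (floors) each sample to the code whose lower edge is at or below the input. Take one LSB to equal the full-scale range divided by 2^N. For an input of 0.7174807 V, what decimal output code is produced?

5404

Span = 4.35 V. LSB = 4.35 V / 2^15 ≈ 132.8 µV.
(V_in − V_min) × 2^15/range = (0.7174807 − (0)) × 32768/4.35 = 5404.691.
Floor → code = 5404.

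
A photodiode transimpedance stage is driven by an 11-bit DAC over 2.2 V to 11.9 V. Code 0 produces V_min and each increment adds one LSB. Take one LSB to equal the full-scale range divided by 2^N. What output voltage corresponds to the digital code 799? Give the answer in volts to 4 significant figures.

5.984 V

Full-scale range = 11.9 V − (2.2 V) = 9.7 V. LSB = 9.7 V / 2^11.
V_out = 2.2 + 799 × (9.7/2048) V
      = 2.2 + 3.78433 = 5.98433 V.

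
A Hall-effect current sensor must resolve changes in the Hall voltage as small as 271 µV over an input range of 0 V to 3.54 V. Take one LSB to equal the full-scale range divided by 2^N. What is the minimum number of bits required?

14 bits

V_FS = 3.54 V.
Levels needed ≥ 3.54/271 µV = 13060. 2^14 = 16384 suffices, so N_min = 14.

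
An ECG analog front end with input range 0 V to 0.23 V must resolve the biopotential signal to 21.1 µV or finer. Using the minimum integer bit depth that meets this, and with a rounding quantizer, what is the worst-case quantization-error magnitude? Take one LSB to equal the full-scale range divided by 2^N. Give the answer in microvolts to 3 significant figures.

Span = 0.23 V.
0.23 V / 21.1 µV = 10900. Since 2^13 = 8192 and 2^14 = 16384, N = 14.
One LSB is 0.23 V / 16384 = 14.038 µV.
Half an LSB is 7.02 µV.

7.02 µV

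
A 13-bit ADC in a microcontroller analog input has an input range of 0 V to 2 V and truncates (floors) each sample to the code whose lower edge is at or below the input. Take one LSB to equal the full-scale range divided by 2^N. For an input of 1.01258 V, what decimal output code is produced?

V_FS = 2 V. LSB = 2 V / 2^13 ≈ 244.1 µV.
code = ⌊(V_in − V_min)/LSB⌋ = ⌊(V_in − V_min) × 2^13 / range⌋
     = ⌊(1.01258 − (0)) × 8192 / 2⌋ = ⌊1.01258 × 8192/2⌋
     = ⌊4147.528⌋ = 4147.

4147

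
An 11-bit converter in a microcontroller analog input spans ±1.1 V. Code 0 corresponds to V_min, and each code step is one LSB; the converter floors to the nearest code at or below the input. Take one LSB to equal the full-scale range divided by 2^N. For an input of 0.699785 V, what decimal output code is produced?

1675

Span: 1.1 V − (-1.1 V) = 2.2 V. LSB = 2.2 V / 2^11 ≈ 1.074 mV.
(V_in − V_min) × 2^11/range = (0.699785 − (-1.1)) × 2048/2.2 = 1675.436.
Floor → code = 1675.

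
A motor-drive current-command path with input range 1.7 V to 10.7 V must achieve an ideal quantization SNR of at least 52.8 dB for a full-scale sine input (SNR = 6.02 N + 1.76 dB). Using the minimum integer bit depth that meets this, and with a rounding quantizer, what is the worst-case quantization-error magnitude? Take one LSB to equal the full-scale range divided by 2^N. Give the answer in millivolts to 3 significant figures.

Range = 10.7 − (1.7) = 9 V.
6.02 N + 1.76 ≥ 52.8 gives N ≥ 8.478, so the minimum integer is 9.
Step size = 9/512 V = 17.578 mV.
Half an LSB is 8.79 mV.

8.79 mV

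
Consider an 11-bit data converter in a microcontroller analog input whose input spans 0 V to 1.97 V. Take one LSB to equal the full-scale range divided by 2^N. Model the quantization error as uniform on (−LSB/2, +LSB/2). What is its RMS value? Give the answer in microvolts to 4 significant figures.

277.7 µV

Span = 1.97 V.
LSB = 1.97 V / 2^11 = 0.961914 mV.
RMS of a uniform error over width LSB is LSB/√12 = 277.7 µV.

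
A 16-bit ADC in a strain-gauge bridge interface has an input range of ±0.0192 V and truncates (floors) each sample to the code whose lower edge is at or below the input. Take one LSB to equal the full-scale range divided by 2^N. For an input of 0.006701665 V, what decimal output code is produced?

Range = 0.0192 − (-0.0192) = 0.0384 V. LSB = 0.0384 V / 2^16 ≈ 0.5859 µV.
V_in − V_min = 0.006701665 − (-0.0192) = 0.025901665 V.
Divide by LSB: 0.025901665 × 65536/0.0384 = 44205.5083.
Truncating gives code 44205.

44205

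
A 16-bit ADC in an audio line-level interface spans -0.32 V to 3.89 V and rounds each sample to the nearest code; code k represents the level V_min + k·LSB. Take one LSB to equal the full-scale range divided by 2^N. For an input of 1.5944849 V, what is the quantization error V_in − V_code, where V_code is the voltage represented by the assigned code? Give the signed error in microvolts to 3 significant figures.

+19.3 µV

Span: 3.89 V − (-0.32 V) = 4.21 V. LSB = 4.21 V / 2^16 ≈ 64.24 µV.
(1.5944849 − (-0.32)) / LSB = 1.9144849 × 65536/4.21 = 29802.2999. Nearest integer: k = 29802.
V_code = -0.32 + (29802/65536) × 4.21 = 1.5944656372 V.
e = 1.5944849 − (1.5944656372) = +19.3 µV.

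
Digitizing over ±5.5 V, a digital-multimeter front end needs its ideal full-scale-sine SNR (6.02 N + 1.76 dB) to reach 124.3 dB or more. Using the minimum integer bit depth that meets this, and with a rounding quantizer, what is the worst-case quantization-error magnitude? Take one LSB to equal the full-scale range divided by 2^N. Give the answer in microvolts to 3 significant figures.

The full-scale span is 5.5 − (-5.5) = 11 V.
Solving 6.02 N ≥ 124.3 − 1.76: N ≥ 20.355. Round up → N = 21.
One LSB is 11 V / 2097152 = 5.2452 µV.
Half an LSB is 2.62 µV.

2.62 µV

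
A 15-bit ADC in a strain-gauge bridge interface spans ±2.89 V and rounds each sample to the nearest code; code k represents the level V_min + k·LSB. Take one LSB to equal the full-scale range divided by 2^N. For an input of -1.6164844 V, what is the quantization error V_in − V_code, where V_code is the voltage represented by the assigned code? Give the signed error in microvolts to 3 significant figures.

The full-scale span is 2.89 − (-2.89) = 5.78 V. LSB = 5.78 V / 2^15 ≈ 176.4 µV.
Position in LSBs: (-1.6164844 − (-2.89)) × 32768/5.78 = 7219.8199; rounding gives k = 7220.
V_code = V_min + k × range/2^15 = -2.89 + 7220 × 5.78/32768 = -1.6164526367 V.
Error = V_in − V_code = -1.6164844 − (-1.6164526367) = −31.8 µV.

−31.8 µV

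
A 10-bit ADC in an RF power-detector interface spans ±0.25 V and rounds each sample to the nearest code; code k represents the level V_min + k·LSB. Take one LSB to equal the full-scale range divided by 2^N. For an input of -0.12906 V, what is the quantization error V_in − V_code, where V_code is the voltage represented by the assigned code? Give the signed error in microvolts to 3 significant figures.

−154 µV

Span: 0.25 V − (-0.25 V) = 0.5 V. LSB = 0.5 V / 2^10 ≈ 488.3 µV.
(-0.12906 − (-0.25)) / LSB = 0.12094 × 1024/0.5 = 247.6851. Nearest integer: k = 248.
V_code = V_min + k × range/2^10 = -0.25 + 248 × 0.5/1024 = -0.1289062500 V.
e = -0.12906 − (-0.1289062500) = −154 µV.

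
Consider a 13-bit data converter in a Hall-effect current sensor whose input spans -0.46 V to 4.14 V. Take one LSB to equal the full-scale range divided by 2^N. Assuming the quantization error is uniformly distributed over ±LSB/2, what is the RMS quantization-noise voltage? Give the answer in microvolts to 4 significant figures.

162.1 µV

Range = 4.14 − (-0.46) = 4.6 V.
One LSB is 4.6 V / 8192 = 0.561523 mV.
RMS of a uniform error over width LSB is LSB/√12 = 162.1 µV.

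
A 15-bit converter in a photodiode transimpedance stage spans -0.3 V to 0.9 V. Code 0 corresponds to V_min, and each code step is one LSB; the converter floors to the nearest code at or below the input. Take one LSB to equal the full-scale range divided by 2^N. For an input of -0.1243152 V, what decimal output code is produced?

4797

Range = 0.9 − (-0.3) = 1.2 V. LSB = 1.2 V / 2^15 ≈ 36.62 µV.
V_in − V_min = -0.1243152 − (-0.3) = 0.1756848 V.
Divide by LSB: 0.1756848 × 32768/1.2 = 4797.3663.
Truncating gives code 4797.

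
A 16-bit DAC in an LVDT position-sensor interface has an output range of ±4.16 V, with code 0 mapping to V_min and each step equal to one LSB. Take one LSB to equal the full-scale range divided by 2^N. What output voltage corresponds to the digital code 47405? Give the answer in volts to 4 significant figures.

Range = 4.16 − (-4.16) = 8.32 V. LSB = 8.32 V / 2^16.
Output = V_min + (47405/65536) × range = -4.16 + 0.723343 × 8.32 V
      = -4.16 V + 6.01821 V = 1.85821 V.

1.858 V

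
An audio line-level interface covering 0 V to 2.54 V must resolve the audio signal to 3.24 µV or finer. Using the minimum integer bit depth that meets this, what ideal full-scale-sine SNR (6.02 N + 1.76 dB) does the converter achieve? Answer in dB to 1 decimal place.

122.2 dB

Range is 2.54 V.
2.54 V / 3.24 µV = 784000. Since 2^19 = 524288 and 2^20 = 1048576, N = 20.
SNR = 6.02 × 20 + 1.76 = 122.16 dB.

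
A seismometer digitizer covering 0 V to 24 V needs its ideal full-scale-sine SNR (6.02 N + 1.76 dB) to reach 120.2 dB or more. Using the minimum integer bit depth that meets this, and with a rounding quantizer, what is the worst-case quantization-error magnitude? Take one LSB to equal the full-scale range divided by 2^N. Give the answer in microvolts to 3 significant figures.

11.4 µV

Full-scale range = 24 V.
N ≥ (120.2 − 1.76)/6.02 = 19.674 → N_min = 20.
LSB = 24 V / 2^20 = 22.888 µV.
Max error for round-to-nearest is LSB/2 = 11.4 µV.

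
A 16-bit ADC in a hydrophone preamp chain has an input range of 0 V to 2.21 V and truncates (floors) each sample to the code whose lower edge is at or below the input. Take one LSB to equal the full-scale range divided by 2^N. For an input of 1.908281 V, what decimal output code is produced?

Full-scale range = 2.21 V. LSB = 2.21 V / 2^16 ≈ 33.72 µV.
V_in − V_min = 1.908281 − (0) = 1.908281 V.
Divide by LSB: 1.908281 × 65536/2.21 = 56588.7347.
Truncating gives code 56588.

56588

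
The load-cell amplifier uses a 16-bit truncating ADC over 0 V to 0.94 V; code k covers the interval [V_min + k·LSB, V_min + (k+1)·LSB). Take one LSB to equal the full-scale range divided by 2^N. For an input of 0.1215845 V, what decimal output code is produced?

8476

V_FS = 0.94 V. LSB = 0.94 V / 2^16 ≈ 14.34 µV.
V_in − V_min = 0.1215845 − (0) = 0.1215845 V.
Divide by LSB: 0.1215845 × 65536/0.94 = 8476.7679.
Truncating gives code 8476.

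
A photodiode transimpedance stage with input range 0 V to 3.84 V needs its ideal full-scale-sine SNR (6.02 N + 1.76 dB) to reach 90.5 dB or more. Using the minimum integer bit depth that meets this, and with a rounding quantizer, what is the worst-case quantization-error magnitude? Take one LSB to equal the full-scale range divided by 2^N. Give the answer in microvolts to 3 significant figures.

Span = 3.84 V.
N ≥ (90.5 − 1.76)/6.02 = 14.741 → N_min = 15.
LSB = 3.84 V ÷ 2^15 = 3.84/32768 V = 117.19 µV.
|e|_max = LSB/2 = 58.6 µV.

58.6 µV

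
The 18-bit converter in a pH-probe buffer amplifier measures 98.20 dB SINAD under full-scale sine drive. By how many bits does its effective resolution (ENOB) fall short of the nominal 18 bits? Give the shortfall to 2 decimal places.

1.98 bits

ENOB = (SINAD − 1.76)/6.02 = (98.20 − 1.76)/6.02 = 16.0199 bits.
18 − 16.0199 = 1.98 bits below nominal.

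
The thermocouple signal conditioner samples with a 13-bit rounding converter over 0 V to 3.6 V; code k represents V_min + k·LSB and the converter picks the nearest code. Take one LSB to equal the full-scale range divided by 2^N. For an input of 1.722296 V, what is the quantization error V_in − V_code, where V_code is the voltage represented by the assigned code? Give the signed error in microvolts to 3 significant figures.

+79.2 µV

Range is 3.6 V. LSB = 3.6 V / 2^13 ≈ 439.5 µV.
(1.722296 − (0)) / LSB = 1.722296 × 8192/3.6 = 3919.1802. Nearest integer: k = 3919.
Reconstructed level: 0 + 3919 × 3.6/8192 V = 1.722216797 V.
Error = V_in − V_code = 1.722296 − (1.722216797) = +79.2 µV.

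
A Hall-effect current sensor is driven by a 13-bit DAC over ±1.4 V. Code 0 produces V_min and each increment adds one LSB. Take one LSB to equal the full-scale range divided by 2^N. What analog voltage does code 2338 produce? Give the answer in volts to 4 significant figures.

The full-scale span is 1.4 − (-1.4) = 2.8 V. LSB = 2.8 V / 2^13.
Output = V_min + (2338/8192) × range = -1.4 + 0.285400 × 2.8 V
      = -1.4 + 0.799121 = -0.600879 V.

-0.6009 V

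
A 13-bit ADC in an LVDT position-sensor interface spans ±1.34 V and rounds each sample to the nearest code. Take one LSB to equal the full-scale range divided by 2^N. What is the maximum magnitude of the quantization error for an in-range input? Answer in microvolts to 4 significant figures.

163.6 µV

Range = 1.34 − (-1.34) = 2.68 V.
LSB = 2.68 V / 2^13 = 327.148 µV.
A rounding quantizer has |error| ≤ LSB/2 = 163.6 µV.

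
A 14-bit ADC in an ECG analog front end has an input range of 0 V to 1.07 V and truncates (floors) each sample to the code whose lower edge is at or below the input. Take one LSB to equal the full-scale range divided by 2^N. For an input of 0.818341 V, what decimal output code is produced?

12530

Range is 1.07 V. LSB = 1.07 V / 2^14 ≈ 65.31 µV.
code = ⌊(V_in − V_min)/LSB⌋ = ⌊(V_in − V_min) × 2^14 / range⌋
     = ⌊(0.818341 − (0)) × 16384 / 1.07⌋ = ⌊0.818341 × 16384/1.07⌋
     = ⌊12530.560⌋ = 12530.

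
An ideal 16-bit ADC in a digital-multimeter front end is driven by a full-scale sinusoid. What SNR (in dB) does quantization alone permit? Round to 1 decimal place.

Ideal quantization SNR: 6.02 × 16 + 1.76 dB = 98.1 dB.

98.1 dB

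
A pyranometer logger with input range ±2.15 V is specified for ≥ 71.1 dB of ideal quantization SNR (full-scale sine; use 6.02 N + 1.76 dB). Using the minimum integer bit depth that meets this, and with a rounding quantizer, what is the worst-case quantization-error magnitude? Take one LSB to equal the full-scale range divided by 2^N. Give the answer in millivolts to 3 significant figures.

Full-scale range = 2.15 V − (-2.15 V) = 4.3 V.
Solving 6.02 N ≥ 71.1 − 1.76: N ≥ 11.518. Round up → N = 12.
LSB = 4.3 V ÷ 2^12 = 4.3/4096 V = 1.0498 mV.
Half an LSB is 0.525 mV.

0.525 mV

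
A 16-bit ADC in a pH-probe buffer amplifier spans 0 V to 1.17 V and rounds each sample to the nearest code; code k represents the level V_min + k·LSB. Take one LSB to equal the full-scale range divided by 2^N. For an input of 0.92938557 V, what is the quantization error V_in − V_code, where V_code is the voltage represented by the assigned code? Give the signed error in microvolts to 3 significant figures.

Full-scale range = 1.17 V. LSB = 1.17 V / 2^16 ≈ 17.85 µV.
(V_in − V_min)/LSB = (0.92938557 − (0)) × 65536/1.17 = 52058.3015 → nearest code k = 52058.
V_code = 0 + (52058/65536) × 1.17 = 0.92938018799 V.
Error = V_in − V_code = 0.92938557 − (0.92938018799) = +5.38 µV.

+5.38 µV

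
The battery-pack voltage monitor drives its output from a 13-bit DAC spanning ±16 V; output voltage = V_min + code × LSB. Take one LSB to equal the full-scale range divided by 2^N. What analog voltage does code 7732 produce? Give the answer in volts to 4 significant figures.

14.20 V

Full-scale range = 16 V − (-16 V) = 32 V. LSB = 32 V / 2^13.
V_out = -16 + 7732 × (32/8192) V
      = -16 + 30.2031 = 14.2031 V.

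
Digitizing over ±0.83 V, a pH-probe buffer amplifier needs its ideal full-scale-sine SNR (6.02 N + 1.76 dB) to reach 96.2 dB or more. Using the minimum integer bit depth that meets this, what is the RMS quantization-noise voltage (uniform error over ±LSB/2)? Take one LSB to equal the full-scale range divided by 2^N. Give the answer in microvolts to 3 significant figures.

7.31 µV

Full-scale range = 0.83 V − (-0.83 V) = 1.66 V.
6.02 N + 1.76 ≥ 96.2 gives N ≥ 15.688, so the minimum integer is 16.
LSB = 1.66 V ÷ 2^16 = 1.66/65536 V = 25.330 µV.
σ_q = LSB/√12 = 25.330 µV/3.4641 = 7.31 µV.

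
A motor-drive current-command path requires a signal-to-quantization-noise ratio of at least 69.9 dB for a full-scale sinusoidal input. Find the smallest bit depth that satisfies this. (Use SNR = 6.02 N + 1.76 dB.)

12 bits

Solving 6.02 N ≥ 69.9 − 1.76: N ≥ 11.319. Round up → N = 12.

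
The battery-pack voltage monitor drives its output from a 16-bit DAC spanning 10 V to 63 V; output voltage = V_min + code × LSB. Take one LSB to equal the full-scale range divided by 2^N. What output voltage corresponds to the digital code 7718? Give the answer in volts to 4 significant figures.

16.24 V

The full-scale span is 63 − (10) = 53 V. LSB = 53 V / 2^16.
V_out = V_min + code × LSB = 10 V + 7718 × 53 V / 65536
      = 10 V + 6.24167 V = 16.2417 V.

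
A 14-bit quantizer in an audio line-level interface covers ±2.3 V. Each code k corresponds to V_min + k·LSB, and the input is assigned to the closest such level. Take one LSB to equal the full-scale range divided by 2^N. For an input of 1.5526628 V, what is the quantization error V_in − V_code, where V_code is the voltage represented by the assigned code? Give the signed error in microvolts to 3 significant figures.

+50.5 µV

The full-scale span is 2.3 − (-2.3) = 4.6 V. LSB = 4.6 V / 2^14 ≈ 280.8 µV.
(V_in − V_min)/LSB = (1.5526628 − (-2.3)) × 16384/4.6 = 13722.1799 → nearest code k = 13722.
V_code = -2.3 + (13722/16384) × 4.6 = 1.5526123047 V.
Error = V_in − V_code = 1.5526628 − (1.5526123047) = +50.5 µV.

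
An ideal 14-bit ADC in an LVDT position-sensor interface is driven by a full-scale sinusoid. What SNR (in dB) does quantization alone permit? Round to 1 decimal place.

86.0 dB

For an ideal N-bit converter with full-scale sine input, SNR = 6.02 N + 1.76 dB. SNR = 6.02 × 14 + 1.76 = 84.28 + 1.76 = 86.04 dB.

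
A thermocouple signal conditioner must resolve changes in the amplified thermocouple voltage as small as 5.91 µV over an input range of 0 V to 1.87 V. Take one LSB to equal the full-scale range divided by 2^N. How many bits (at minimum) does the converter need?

Range is 1.87 V.
Need 2^N ≥ 1.87 V / 5.91 µV = 316400 → N_min = 19.

19 bits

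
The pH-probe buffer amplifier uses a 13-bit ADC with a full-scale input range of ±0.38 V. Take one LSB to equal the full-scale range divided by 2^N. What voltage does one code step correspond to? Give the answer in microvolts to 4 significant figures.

92.77 µV

The full-scale span is 0.38 − (-0.38) = 0.76 V.
There are 2^13 = 8192 steps.
LSB = 0.76 V / 2^13 = 92.77 µV.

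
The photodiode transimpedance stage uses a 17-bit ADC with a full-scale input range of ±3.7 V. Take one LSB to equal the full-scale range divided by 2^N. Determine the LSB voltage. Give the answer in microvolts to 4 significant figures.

Full-scale range = 3.7 V − (-3.7 V) = 7.4 V.
Number of codes = 2^17 = 131072.
LSB = 7.4 V ÷ 2^17 = 7.4/131072 V = 56.46 µV.

56.46 µV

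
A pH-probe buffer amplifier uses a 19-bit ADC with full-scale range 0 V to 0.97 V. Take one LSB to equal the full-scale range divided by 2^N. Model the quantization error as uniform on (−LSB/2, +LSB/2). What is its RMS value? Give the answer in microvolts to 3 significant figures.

0.534 µV

Full-scale range = 0.97 V.
LSB = 0.97 V / 2^19 = 1.8501 µV.
σ_q = LSB/√12 = 1.8501 µV/3.4641 = 0.534 µV.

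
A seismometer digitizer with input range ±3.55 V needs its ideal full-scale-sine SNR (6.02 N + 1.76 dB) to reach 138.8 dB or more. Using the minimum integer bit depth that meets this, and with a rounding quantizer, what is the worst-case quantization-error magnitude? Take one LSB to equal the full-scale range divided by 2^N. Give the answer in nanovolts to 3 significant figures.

Full-scale range = 3.55 V − (-3.55 V) = 7.1 V.
Required N = ⌈(138.8 − 1.76)/6.02⌉ = ⌈22.764⌉ = 23.
LSB = 7.1 V ÷ 2^23 = 7.1/8388608 V = 0.84639 µV.
Max error for round-to-nearest is LSB/2 = 423 nV.

423 nV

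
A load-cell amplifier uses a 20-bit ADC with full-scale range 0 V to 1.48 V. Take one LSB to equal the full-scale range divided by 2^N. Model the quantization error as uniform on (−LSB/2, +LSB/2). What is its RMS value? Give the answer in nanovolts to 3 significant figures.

Range is 1.48 V.
LSB = 1.48 V ÷ 2^20 = 1.48/1048576 V = 1.4114 µV.
V_rms = LSB/√12 = 1.4114 µV / √12 = 407 nV.

407 nV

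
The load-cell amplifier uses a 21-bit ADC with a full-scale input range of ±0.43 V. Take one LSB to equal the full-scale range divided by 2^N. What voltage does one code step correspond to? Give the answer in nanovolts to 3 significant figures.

Full-scale range = 0.43 V − (-0.43 V) = 0.86 V.
Number of codes = 2^21 = 2097152.
One LSB is 0.86 V / 2097152 = 410 nV.

410 nV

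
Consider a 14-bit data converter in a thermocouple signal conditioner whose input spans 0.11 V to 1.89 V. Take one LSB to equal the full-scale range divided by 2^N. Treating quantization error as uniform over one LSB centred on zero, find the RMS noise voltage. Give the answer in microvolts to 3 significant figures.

Span: 1.89 V − (0.11 V) = 1.78 V.
LSB = 1.78 V / 2^14 = 108.64 µV.
σ_q = LSB/√12 = 108.64 µV/3.4641 = 31.4 µV.

31.4 µV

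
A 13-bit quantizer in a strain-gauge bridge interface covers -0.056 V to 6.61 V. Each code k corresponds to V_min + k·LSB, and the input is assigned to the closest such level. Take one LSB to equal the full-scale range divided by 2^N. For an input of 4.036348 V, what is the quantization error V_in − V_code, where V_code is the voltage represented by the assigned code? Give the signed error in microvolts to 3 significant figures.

Range = 6.61 − (-0.056) = 6.666 V. LSB = 6.666 V / 2^13 ≈ 0.8137 mV.
(4.036348 − (-0.056)) / LSB = 4.092348 × 8192/6.666 = 5029.1801. Nearest integer: k = 5029.
V_code = -0.056 + (5029/8192) × 6.666 = 4.036201416 V.
V_in − V_code = 4.036348 − (4.036201416) = +147 µV.

+147 µV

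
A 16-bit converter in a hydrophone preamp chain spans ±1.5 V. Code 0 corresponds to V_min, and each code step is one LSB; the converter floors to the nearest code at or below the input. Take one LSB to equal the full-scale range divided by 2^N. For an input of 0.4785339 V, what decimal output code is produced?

Range = 1.5 − (-1.5) = 3 V. LSB = 3 V / 2^16 ≈ 45.78 µV.
V_in − V_min = 0.4785339 − (-1.5) = 1.9785339 V.
Divide by LSB: 1.9785339 × 65536/3 = 43221.7326.
Truncating gives code 43221.

43221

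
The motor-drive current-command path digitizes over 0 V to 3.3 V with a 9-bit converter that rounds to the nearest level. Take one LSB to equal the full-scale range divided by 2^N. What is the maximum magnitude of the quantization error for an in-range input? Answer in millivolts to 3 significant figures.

Full-scale range = 3.3 V.
LSB = 3.3 V / 2^9 = 6.4453 mV.
|e|_max = LSB/2 = 3.22 mV.

3.22 mV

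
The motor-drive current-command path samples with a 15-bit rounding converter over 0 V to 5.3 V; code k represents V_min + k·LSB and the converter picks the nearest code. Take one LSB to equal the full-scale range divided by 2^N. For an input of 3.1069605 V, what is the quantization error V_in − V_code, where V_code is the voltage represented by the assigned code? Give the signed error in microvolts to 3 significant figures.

+36.1 µV

Full-scale range = 5.3 V. LSB = 5.3 V / 2^15 ≈ 161.7 µV.
Position in LSBs: (3.1069605 − (0)) × 32768/5.3 = 19209.2230; rounding gives k = 19209.
Reconstructed level: 0 + 19209 × 5.3/32768 V = 3.1069244385 V.
V_in − V_code = 3.1069605 − (3.1069244385) = +36.1 µV.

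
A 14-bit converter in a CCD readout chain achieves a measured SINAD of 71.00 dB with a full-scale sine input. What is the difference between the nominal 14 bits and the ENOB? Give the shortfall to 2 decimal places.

Effective bits = (71.00 − 1.76)/6.02 = 11.5017.
14 − 11.5017 = 2.50 bits below nominal.

2.50 bits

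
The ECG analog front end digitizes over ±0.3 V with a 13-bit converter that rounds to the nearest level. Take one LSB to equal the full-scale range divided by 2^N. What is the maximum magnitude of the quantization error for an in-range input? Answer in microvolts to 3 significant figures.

The full-scale span is 0.3 − (-0.3) = 0.6 V.
One LSB is 0.6 V / 8192 = 73.242 µV.
Worst-case error for round-to-nearest is half an LSB: 36.6 µV.

36.6 µV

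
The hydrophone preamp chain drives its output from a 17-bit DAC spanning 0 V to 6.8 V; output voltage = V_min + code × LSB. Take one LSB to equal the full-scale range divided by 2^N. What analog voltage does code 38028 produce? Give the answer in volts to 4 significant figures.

1.973 V

Span = 6.8 V. LSB = 6.8 V / 2^17.
V_out = 0 + 38028 × (6.8/131072) V
      = 0 + 1.97289 = 1.97289 V.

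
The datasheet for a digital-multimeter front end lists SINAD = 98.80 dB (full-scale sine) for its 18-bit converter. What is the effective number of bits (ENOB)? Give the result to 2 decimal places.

ENOB = (SINAD − 1.76) / 6.02 = (98.80 − 1.76) / 6.02 = 97.04 / 6.02 = 16.1196.

16.12 bits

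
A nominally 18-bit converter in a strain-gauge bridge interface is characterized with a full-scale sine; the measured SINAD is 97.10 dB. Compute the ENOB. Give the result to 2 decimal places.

15.84 bits

ENOB = (97.10 − 1.76)/6.02 = 15.8372 bits.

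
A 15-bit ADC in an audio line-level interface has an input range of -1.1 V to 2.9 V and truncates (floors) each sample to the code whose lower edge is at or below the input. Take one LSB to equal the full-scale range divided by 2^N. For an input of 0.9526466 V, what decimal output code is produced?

Full-scale range = 2.9 V − (-1.1 V) = 4 V. LSB = 4 V / 2^15 ≈ 122.1 µV.
code = ⌊(V_in − V_min)/LSB⌋ = ⌊(V_in − V_min) × 2^15 / range⌋
     = ⌊(0.9526466 − (-1.1)) × 32768 / 4⌋ = ⌊2.0526466 × 32768/4⌋
     = ⌊16815.281⌋ = 16815.

16815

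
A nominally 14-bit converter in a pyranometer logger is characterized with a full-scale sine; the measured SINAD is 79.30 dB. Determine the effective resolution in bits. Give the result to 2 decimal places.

12.88 bits

ENOB = (SINAD − 1.76) / 6.02 = (79.30 − 1.76) / 6.02 = 77.54 / 6.02 = 12.8804.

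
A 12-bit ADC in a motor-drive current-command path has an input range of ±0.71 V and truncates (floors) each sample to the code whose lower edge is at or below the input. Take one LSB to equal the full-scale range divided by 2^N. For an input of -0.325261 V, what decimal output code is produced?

1109

Span: 0.71 V − (-0.71 V) = 1.42 V. LSB = 1.42 V / 2^12 ≈ 346.7 µV.
V_in − V_min = -0.325261 − (-0.71) = 0.384739 V.
Divide by LSB: 0.384739 × 4096/1.42 = 1109.7824.
Truncating gives code 1109.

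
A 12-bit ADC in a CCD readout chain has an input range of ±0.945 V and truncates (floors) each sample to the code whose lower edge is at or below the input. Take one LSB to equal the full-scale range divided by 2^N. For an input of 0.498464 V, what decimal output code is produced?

Span: 0.945 V − (-0.945 V) = 1.89 V. LSB = 1.89 V / 2^12 ≈ 461.4 µV.
V_in − V_min = 0.498464 − (-0.945) = 1.443464 V.
Divide by LSB: 1.443464 × 4096/1.89 = 3128.2691.
Truncating gives code 3128.

3128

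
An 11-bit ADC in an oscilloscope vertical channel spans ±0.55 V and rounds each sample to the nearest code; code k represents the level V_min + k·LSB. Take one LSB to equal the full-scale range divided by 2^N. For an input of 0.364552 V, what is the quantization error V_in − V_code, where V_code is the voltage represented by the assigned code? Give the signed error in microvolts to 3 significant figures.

Full-scale range = 0.55 V − (-0.55 V) = 1.1 V. LSB = 1.1 V / 2^11 ≈ 0.5371 mV.
(0.364552 − (-0.55)) / LSB = 0.914552 × 2048/1.1 = 1702.7295. Nearest integer: k = 1703.
V_code = -0.55 + (1703/2048) × 1.1 = 0.3646972656 V.
V_in − V_code = 0.364552 − (0.3646972656) = −145 µV.

−145 µV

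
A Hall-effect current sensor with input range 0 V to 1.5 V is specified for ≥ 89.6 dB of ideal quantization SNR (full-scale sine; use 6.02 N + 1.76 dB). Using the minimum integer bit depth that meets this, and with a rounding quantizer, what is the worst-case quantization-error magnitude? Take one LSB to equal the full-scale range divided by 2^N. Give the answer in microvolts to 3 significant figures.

V_FS = 1.5 V.
Solving 6.02 N ≥ 89.6 − 1.76: N ≥ 14.591. Round up → N = 15.
LSB = 1.5 V ÷ 2^15 = 1.5/32768 V = 45.776 µV.
|e|_max = LSB/2 = 22.9 µV.

22.9 µV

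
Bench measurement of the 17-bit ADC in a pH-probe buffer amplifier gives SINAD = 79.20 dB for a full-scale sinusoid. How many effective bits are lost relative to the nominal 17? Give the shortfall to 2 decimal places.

4.14 bits

N_eff = (79.20 − 1.76)/6.02 = 12.8638 bits.
17 − 12.8638 = 4.14 bits below nominal.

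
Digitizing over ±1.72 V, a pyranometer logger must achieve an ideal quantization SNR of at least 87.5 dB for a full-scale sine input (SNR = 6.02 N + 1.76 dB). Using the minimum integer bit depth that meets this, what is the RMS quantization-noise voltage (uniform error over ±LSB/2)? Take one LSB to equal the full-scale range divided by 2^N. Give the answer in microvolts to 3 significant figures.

The full-scale span is 1.72 − (-1.72) = 3.44 V.
N ≥ (87.5 − 1.76)/6.02 = 14.243 → N_min = 15.
One LSB is 3.44 V / 32768 = 104.98 µV.
V_rms = LSB/√12 = 30.3 µV.

30.3 µV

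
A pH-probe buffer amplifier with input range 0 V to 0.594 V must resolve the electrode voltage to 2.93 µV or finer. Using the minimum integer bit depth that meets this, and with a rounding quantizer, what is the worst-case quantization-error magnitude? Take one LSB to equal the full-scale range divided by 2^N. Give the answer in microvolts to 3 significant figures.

1.13 µV

Full-scale range = 0.594 V.
Need 2^N ≥ 0.594 V / 2.93 µV = 202700 → N_min = 18.
One LSB is 0.594 V / 262144 = 2.2659 µV.
Half an LSB is 1.13 µV.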